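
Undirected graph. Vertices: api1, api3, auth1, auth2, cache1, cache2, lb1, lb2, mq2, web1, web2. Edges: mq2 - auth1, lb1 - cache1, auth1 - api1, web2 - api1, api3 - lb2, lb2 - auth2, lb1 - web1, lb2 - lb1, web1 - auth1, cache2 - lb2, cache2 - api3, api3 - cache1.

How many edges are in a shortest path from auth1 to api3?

Distance 0: auth1.
Distance 1: api1, mq2, web1.
Distance 2: lb1, web2.
Distance 3: cache1, lb2.
Distance 4: api3, auth2, cache2 — contains api3.

4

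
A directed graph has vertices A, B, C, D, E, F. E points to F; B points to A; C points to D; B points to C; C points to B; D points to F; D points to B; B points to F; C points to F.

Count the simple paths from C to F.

C→B→F
C→D→B→F
C→D→F
C→F

4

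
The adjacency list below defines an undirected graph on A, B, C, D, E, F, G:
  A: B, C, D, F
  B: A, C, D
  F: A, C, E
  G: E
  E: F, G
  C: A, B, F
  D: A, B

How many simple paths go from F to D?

F–A–B–D
F–A–C–B–D
F–A–D
F–C–A–B–D
F–C–A–D
F–C–B–A–D
F–C–B–D

7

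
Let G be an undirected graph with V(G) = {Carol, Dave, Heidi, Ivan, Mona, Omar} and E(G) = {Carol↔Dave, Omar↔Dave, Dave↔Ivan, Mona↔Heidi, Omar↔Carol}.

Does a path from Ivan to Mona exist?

No

Explore from Ivan.
Distance 1: reach Dave.
Distance 2: reach Carol, Omar.
The search is exhausted without reaching Mona; it lies in a different component.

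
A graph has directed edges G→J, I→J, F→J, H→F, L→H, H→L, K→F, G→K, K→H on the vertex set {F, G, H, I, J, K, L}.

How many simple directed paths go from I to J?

I→J

1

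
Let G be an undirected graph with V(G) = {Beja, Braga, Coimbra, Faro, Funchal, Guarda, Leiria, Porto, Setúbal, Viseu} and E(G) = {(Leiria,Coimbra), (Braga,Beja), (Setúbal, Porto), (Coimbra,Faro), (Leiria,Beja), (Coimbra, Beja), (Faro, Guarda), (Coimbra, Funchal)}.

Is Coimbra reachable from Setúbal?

No

Explore from Setúbal.
Distance 1: reach Porto.
The search is exhausted without reaching Coimbra; it lies in a different component.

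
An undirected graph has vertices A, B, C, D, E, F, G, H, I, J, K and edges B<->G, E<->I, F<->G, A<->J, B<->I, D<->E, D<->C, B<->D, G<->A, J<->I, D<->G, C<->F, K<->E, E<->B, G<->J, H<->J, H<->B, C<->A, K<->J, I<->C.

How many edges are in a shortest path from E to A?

Distance 0: E.
Distance 1: B, D, I, K.
Distance 2: C, G, H, J.
Distance 3: A, F — contains A.

3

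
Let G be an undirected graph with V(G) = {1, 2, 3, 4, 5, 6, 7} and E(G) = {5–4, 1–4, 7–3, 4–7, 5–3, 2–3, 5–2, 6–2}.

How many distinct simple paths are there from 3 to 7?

3

3–2–5–4–7
3–5–4–7
3–7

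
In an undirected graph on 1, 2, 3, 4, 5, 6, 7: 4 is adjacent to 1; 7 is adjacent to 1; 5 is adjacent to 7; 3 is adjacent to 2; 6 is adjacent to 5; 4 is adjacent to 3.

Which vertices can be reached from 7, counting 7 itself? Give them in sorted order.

1, 2, 3, 4, 5, 6, 7

Start at 7.
Its neighbours: 1, 5.
Then their neighbours: 4, 6.
Then next layer: 3.
Then next layer: 2.
Every vertex is now reached.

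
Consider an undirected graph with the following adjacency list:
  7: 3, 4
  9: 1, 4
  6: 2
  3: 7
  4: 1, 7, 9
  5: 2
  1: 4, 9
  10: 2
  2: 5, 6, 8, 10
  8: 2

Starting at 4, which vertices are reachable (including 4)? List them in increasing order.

Start at 4.
Its neighbours: 1, 7, 9.
Then their neighbours: 3.
Nothing further is reachable.

1, 3, 4, 7, 9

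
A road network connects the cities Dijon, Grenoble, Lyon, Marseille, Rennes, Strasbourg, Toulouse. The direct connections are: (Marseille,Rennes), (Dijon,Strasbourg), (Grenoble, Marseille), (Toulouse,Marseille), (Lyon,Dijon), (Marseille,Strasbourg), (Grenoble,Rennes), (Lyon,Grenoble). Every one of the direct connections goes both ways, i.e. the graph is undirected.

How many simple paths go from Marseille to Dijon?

3

Marseille–Grenoble–Lyon–Dijon
Marseille–Rennes–Grenoble–Lyon–Dijon
Marseille–Strasbourg–Dijon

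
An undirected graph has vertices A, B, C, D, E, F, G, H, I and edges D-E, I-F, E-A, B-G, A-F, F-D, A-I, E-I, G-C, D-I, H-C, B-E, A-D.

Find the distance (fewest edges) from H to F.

6

Distance 0: H.
Distance 1: C.
Distance 2: G.
Distance 3: B.
Distance 4: E.
Distance 5: A, D, I.
Distance 6: F — contains F.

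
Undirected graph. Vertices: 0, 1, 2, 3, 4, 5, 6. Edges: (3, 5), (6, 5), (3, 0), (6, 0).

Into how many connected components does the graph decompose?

4

From 0: component {0, 3, 5, 6}.
From 1: component {1}.
From 2: component {2}.
From 4: component {4}.
That's 4 components.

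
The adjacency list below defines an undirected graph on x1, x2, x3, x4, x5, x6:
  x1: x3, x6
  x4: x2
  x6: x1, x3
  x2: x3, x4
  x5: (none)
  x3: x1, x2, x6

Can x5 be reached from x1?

No

Explore from x1.
Distance 1: reach x3, x6.
Distance 2: reach x2.
Distance 3: reach x4.
The search is exhausted without reaching x5; it lies in a different component.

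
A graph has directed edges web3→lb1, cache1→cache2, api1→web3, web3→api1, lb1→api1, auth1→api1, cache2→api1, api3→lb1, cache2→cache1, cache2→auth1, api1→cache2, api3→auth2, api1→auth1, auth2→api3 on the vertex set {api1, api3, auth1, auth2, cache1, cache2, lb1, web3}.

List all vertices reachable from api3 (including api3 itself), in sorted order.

Start at api3.
Its neighbours: auth2, lb1.
Then their neighbours: api1.
Then next layer: auth1, cache2, web3.
Then next layer: cache1.
Every vertex is now reached.

api1, api3, auth1, auth2, cache1, cache2, lb1, web3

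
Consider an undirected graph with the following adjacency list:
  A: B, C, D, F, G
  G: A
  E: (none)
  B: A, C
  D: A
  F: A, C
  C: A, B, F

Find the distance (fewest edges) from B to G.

2

Distance 0: B.
Distance 1: A, C.
Distance 2: D, F, G — contains G.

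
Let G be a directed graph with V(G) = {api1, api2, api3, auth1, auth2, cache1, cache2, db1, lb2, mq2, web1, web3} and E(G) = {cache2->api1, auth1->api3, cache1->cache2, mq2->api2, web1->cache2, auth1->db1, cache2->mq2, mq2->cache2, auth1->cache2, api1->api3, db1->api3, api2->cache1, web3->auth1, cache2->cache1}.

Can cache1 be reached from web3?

Yes

Explore from web3.
Distance 1: reach auth1.
Distance 2: reach api3, cache2, db1.
Distance 3: reach api1, cache1, mq2.
Found cache1.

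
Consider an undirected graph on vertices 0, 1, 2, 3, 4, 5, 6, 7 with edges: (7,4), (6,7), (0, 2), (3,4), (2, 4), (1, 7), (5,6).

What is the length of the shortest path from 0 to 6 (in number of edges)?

Distance 0: 0.
Distance 1: 2.
Distance 2: 4.
Distance 3: 3, 7.
Distance 4: 1, 6 — contains 6.

4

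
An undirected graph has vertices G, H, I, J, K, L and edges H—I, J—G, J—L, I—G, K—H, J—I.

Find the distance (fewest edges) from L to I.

2

Distance 0: L.
Distance 1: J.
Distance 2: G, I — contains I.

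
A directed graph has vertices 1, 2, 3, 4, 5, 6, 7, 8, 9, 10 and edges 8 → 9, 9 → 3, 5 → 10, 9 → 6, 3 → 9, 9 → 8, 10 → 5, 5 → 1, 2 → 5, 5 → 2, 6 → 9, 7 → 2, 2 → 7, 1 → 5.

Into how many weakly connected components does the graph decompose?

From 1: component {1, 2, 5, 7, 10}.
From 3: component {3, 6, 8, 9}.
From 4: component {4}.
That's 3 components.

3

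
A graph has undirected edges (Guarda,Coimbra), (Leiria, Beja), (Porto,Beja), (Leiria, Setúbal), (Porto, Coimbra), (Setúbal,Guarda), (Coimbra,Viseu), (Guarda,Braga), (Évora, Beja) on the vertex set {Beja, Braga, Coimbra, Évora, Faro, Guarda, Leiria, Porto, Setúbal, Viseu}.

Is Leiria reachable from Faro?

No

Faro has no edges, so nothing is reachable from it.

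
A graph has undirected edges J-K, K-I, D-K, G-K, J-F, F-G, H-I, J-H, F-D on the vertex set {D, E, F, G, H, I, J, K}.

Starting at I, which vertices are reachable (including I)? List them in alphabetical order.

Start at I.
Its neighbours: H, K.
Then their neighbours: D, G, J.
Then next layer: F.
Nothing further is reachable.

D, F, G, H, I, J, K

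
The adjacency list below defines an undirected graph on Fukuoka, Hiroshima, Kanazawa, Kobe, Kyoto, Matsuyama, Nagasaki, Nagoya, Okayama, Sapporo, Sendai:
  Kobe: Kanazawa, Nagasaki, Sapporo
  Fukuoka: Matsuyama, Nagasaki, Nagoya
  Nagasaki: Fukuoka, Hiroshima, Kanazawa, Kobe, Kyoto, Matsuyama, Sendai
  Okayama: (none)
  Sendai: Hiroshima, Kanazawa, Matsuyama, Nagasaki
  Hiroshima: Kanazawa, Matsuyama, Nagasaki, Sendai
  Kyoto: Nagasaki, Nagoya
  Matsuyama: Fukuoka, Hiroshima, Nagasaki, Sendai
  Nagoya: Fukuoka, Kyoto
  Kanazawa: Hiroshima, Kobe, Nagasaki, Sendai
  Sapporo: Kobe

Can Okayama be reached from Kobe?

Explore from Kobe.
Distance 1: reach Kanazawa, Nagasaki, Sapporo.
Distance 2: reach Fukuoka, Hiroshima, Kyoto, Matsuyama, Sendai.
Distance 3: reach Nagoya.
The search is exhausted without reaching Okayama; it lies in a different component.

No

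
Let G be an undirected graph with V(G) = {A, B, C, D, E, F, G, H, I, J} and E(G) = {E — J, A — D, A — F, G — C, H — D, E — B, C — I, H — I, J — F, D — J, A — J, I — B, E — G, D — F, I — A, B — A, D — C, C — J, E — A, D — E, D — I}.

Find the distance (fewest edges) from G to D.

Distance 0: G.
Distance 1: C, E.
Distance 2: A, B, D, I, J — contains D.

2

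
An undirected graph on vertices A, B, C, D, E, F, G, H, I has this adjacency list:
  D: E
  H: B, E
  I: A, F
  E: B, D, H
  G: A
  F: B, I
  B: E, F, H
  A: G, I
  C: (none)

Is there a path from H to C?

Explore from H.
Distance 1: reach B, E.
Distance 2: reach D, F.
Distance 3: reach I.
Distance 4: reach A.
Distance 5: reach G.
The search is exhausted without reaching C; it lies in a different component.

No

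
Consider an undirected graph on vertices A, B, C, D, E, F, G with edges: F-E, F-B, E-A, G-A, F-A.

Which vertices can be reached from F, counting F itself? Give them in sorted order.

A, B, E, F, G

Start at F.
Its neighbours: A, B, E.
Then their neighbours: G.
Nothing further is reachable.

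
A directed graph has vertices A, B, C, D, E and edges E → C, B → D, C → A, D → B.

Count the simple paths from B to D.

B→D

1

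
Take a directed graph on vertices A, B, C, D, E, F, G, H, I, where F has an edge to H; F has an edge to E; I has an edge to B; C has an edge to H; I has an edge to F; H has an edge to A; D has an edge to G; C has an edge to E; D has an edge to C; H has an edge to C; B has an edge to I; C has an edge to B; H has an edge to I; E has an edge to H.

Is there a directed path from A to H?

No

A has no outgoing edges, so nothing is reachable from it.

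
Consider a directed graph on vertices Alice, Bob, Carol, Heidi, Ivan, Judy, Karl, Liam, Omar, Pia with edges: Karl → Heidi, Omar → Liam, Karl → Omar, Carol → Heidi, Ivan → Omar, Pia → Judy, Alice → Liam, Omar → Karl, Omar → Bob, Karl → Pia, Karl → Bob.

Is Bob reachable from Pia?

No

Explore from Pia.
Distance 1: reach Judy.
The search from Pia is exhausted; no directed path reaches Bob.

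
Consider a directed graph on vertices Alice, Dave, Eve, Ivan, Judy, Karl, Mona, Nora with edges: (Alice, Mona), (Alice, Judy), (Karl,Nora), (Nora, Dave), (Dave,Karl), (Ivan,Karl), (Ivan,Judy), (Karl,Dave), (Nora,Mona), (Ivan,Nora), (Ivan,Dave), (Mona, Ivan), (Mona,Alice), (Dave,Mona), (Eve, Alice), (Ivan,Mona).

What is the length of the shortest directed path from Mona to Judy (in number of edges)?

2

Distance 0: Mona.
Distance 1: Alice, Ivan.
Distance 2: Dave, Judy, Karl, Nora — contains Judy.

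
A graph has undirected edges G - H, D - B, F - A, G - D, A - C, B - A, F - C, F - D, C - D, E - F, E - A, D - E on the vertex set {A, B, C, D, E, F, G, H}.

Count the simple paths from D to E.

11

D–B–A–C–F–E
D–B–A–E
D–B–A–F–E
D–C–A–E
D–C–A–F–E
D–C–F–A–E
D–C–F–E
D–E
D–F–A–E
D–F–C–A–E
D–F–E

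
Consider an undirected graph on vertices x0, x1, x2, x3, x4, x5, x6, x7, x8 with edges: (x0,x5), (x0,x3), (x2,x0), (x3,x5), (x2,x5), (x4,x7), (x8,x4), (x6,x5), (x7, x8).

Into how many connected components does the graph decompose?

From x0: component {x0, x2, x3, x5, x6}.
From x1: component {x1}.
From x4: component {x4, x7, x8}.
That's 3 components.

3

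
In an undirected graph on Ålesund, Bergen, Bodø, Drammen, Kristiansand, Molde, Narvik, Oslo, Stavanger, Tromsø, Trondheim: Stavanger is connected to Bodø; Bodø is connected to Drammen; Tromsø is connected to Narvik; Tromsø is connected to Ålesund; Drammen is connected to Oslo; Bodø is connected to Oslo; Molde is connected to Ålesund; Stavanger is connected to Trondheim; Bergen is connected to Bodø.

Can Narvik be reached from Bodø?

Explore from Bodø.
Distance 1: reach Bergen, Drammen, Oslo, Stavanger.
Distance 2: reach Trondheim.
The search is exhausted without reaching Narvik; it lies in a different component.

No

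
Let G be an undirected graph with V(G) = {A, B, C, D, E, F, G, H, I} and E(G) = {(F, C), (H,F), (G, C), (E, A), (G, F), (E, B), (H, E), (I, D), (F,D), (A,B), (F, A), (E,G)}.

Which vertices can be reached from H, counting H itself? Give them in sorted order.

Start at H.
Its neighbours: E, F.
Then their neighbours: A, B, C, D, G.
Then next layer: I.
Every vertex is now reached.

A, B, C, D, E, F, G, H, I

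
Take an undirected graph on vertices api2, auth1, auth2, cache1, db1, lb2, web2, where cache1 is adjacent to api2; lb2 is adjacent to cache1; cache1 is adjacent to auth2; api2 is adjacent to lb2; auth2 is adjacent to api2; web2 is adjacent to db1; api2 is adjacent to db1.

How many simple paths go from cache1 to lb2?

cache1–api2–lb2
cache1–auth2–api2–lb2
cache1–lb2

3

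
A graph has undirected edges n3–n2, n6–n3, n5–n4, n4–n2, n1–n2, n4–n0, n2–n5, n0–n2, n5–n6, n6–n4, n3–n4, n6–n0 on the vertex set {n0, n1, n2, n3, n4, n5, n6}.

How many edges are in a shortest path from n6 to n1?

Distance 0: n6.
Distance 1: n0, n3, n4, n5.
Distance 2: n2.
Distance 3: n1 — contains n1.

3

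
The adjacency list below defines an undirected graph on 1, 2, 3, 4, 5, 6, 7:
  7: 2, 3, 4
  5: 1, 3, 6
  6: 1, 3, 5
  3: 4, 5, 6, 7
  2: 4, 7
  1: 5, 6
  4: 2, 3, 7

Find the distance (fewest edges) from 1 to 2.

4

Distance 0: 1.
Distance 1: 5, 6.
Distance 2: 3.
Distance 3: 4, 7.
Distance 4: 2 — contains 2.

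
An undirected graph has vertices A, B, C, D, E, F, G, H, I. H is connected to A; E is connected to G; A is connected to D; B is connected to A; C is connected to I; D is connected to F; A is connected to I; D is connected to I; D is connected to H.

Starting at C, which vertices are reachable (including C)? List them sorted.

Start at C.
Its neighbours: I.
Then their neighbours: A, D.
Then next layer: B, F, H.
Nothing further is reachable.

A, B, C, D, F, H, I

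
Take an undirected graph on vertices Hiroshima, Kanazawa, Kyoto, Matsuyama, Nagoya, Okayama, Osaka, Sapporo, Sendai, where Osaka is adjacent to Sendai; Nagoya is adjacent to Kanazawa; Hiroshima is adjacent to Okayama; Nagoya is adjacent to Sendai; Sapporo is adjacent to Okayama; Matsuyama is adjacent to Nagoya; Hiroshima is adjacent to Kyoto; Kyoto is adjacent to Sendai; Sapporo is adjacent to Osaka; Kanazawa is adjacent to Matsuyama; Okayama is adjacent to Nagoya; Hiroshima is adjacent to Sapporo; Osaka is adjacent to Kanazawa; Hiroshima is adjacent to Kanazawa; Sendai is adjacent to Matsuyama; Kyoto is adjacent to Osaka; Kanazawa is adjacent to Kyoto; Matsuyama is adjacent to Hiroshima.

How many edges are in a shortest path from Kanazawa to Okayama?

2

Distance 0: Kanazawa.
Distance 1: Hiroshima, Kyoto, Matsuyama, Nagoya, Osaka.
Distance 2: Okayama, Sapporo, Sendai — contains Okayama.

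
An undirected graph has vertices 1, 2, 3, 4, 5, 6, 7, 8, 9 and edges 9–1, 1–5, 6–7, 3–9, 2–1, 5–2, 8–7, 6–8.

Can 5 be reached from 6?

No

Explore from 6.
Distance 1: reach 7, 8.
The search is exhausted without reaching 5; it lies in a different component.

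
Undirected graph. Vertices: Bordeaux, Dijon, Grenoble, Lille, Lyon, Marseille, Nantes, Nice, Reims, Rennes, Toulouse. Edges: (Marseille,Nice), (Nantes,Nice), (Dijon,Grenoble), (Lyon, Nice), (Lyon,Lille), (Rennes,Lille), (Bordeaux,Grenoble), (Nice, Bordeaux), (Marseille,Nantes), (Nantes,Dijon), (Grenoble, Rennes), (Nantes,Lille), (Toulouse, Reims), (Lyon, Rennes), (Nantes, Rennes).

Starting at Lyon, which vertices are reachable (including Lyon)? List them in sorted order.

Bordeaux, Dijon, Grenoble, Lille, Lyon, Marseille, Nantes, Nice, Rennes

Start at Lyon.
Its neighbours: Lille, Nice, Rennes.
Then their neighbours: Bordeaux, Grenoble, Marseille, Nantes.
Then next layer: Dijon.
Nothing further is reachable.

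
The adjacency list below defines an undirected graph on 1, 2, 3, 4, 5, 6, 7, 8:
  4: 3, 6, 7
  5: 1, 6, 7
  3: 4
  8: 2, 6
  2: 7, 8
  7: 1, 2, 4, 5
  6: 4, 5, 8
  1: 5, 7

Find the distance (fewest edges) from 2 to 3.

Distance 0: 2.
Distance 1: 7, 8.
Distance 2: 1, 4, 5, 6.
Distance 3: 3 — contains 3.

3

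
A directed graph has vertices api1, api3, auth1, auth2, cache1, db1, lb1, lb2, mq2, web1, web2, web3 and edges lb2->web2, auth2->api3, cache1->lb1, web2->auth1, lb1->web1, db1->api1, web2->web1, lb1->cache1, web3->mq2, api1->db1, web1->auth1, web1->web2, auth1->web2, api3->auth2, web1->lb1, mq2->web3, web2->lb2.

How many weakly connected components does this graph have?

4

From api1: component {api1, db1}.
From api3: component {api3, auth2}.
From auth1: component {auth1, cache1, lb1, lb2, web1, web2}.
From mq2: component {mq2, web3}.
That's 4 components.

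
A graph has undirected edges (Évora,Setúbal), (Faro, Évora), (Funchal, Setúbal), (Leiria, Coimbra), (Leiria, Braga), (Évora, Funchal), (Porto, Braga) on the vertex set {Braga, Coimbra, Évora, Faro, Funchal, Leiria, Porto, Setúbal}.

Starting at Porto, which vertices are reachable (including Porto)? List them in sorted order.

Start at Porto.
Its neighbours: Braga.
Then their neighbours: Leiria.
Then next layer: Coimbra.
Nothing further is reachable.

Braga, Coimbra, Leiria, Porto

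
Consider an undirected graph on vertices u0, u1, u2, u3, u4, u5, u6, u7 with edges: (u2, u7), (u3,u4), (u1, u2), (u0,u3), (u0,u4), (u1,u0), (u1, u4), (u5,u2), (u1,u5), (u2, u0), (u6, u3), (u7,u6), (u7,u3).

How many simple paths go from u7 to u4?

19

u7–u2–u0–u1–u4
u7–u2–u0–u3–u4
u7–u2–u0–u4
u7–u2–u1–u0–u3–u4
u7–u2–u1–u0–u4
u7–u2–u1–u4
u7–u2–u5–u1–u0–u3–u4
u7–u2–u5–u1–u0–u4
... and 11 more.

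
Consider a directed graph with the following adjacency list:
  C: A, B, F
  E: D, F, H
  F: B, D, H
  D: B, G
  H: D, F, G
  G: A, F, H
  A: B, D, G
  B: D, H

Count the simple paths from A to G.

7

A→B→D→G
A→B→H→D→G
A→B→H→F→D→G
A→B→H→G
A→D→B→H→G
A→D→G
A→G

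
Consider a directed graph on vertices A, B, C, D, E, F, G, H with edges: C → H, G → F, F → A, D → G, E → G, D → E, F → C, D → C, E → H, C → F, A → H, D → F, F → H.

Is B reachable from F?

No

Explore from F.
Distance 1: reach A, C, H.
The search from F is exhausted; no directed path reaches B.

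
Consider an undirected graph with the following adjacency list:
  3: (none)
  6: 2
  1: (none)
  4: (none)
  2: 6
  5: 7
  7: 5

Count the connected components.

5

From 1: component {1}.
From 2: component {2, 6}.
From 3: component {3}.
From 4: component {4}.
From 5: component {5, 7}.
That's 5 components.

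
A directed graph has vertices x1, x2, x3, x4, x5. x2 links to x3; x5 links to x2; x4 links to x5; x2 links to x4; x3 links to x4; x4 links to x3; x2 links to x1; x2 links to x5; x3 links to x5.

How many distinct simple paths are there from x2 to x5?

x2→x3→x4→x5
x2→x3→x5
x2→x4→x3→x5
x2→x4→x5
x2→x5

5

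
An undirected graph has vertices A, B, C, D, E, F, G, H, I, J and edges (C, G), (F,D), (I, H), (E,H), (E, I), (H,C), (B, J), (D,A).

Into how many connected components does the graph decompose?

3

From A: component {A, D, F}.
From B: component {B, J}.
From C: component {C, E, G, H, I}.
That's 3 components.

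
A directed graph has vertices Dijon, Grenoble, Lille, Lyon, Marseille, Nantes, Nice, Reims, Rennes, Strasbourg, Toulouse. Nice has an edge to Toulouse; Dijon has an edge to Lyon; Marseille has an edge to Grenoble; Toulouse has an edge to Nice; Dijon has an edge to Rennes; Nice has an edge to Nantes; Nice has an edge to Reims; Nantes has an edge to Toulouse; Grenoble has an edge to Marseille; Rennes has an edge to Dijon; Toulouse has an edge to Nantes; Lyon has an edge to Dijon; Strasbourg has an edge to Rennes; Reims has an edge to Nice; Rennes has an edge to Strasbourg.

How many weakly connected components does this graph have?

From Dijon: component {Dijon, Lyon, Rennes, Strasbourg}.
From Grenoble: component {Grenoble, Marseille}.
From Lille: component {Lille}.
From Nantes: component {Nantes, Nice, Reims, Toulouse}.
That's 4 components.

4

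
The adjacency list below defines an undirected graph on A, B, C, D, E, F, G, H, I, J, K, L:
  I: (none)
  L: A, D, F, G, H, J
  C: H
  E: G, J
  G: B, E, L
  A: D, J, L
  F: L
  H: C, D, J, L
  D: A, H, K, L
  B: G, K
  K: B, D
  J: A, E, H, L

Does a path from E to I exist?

No

Explore from E.
Distance 1: reach G, J.
Distance 2: reach A, B, H, L.
Distance 3: reach C, D, F, K.
The search is exhausted without reaching I; it lies in a different component.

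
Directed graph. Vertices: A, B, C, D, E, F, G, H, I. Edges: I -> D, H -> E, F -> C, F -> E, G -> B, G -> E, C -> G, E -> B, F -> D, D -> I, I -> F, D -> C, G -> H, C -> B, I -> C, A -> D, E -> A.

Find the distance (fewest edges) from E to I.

3

Distance 0: E.
Distance 1: A, B.
Distance 2: D.
Distance 3: C, I — contains I.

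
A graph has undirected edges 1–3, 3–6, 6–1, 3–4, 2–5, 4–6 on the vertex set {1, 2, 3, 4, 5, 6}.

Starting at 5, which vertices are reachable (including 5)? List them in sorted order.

2, 5

Start at 5.
Its neighbours: 2.
Nothing further is reachable.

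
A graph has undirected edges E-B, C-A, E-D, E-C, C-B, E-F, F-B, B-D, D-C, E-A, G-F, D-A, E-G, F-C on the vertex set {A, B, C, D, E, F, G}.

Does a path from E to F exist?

Explore from E.
Distance 1: reach A, B, C, D, F, G.
Found F.

Yes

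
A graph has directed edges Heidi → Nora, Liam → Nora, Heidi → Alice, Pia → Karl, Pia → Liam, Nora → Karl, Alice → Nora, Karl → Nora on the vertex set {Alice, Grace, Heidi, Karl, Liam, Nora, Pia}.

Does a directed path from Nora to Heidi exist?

Explore from Nora.
Distance 1: reach Karl.
The search from Nora is exhausted; no directed path reaches Heidi.

No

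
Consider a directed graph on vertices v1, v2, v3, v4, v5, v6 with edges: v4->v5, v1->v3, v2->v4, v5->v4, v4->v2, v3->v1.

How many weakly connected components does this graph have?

From v1: component {v1, v3}.
From v2: component {v2, v4, v5}.
From v6: component {v6}.
That's 3 components.

3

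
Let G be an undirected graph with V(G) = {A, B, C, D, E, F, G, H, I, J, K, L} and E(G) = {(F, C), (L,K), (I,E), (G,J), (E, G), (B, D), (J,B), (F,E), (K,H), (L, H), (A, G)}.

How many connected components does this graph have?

From A: component {A, B, C, D, E, F, G, I, J}.
From H: component {H, K, L}.
That's 2 components.

2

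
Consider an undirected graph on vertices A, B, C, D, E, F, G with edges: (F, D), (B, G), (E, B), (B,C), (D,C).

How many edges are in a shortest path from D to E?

3

Distance 0: D.
Distance 1: C, F.
Distance 2: B.
Distance 3: E, G — contains E.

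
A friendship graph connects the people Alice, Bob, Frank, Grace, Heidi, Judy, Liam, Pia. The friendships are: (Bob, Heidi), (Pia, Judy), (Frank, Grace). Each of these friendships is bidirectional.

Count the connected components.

5

From Alice: component {Alice}.
From Bob: component {Bob, Heidi}.
From Frank: component {Frank, Grace}.
From Judy: component {Judy, Pia}.
From Liam: component {Liam}.
That's 5 components.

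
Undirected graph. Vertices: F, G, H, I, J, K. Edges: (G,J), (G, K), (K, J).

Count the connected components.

From F: component {F}.
From G: component {G, J, K}.
From H: component {H}.
From I: component {I}.
That's 4 components.

4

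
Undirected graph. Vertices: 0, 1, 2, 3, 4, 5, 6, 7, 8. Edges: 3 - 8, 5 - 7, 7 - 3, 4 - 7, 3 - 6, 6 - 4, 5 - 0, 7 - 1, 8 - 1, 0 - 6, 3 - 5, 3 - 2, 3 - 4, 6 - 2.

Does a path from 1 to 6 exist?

Yes

Explore from 1.
Distance 1: reach 7, 8.
Distance 2: reach 3, 4, 5.
Distance 3: reach 0, 2, 6.
Found 6.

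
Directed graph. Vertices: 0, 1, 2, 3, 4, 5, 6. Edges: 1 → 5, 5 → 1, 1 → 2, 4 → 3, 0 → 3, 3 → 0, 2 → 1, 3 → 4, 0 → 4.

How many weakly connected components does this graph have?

From 0: component {0, 3, 4}.
From 1: component {1, 2, 5}.
From 6: component {6}.
That's 3 components.

3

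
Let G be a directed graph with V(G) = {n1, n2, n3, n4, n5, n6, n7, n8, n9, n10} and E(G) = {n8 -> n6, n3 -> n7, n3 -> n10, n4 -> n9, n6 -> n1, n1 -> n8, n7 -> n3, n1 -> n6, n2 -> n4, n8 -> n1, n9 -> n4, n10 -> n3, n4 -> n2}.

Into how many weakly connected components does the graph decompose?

From n1: component {n1, n6, n8}.
From n2: component {n2, n4, n9}.
From n3: component {n3, n7, n10}.
From n5: component {n5}.
That's 4 components.

4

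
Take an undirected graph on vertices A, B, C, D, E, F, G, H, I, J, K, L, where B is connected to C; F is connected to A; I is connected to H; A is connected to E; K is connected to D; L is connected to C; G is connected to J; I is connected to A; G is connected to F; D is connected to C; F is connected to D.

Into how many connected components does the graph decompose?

From A: component {A, B, C, D, E, F, G, H, I, J, K, L}.
That's 1 component.

1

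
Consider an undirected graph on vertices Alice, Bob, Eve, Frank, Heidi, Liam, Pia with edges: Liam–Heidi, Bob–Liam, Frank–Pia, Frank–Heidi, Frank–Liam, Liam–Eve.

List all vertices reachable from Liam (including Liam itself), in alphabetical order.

Start at Liam.
Its neighbours: Bob, Eve, Frank, Heidi.
Then their neighbours: Pia.
Nothing further is reachable.

Bob, Eve, Frank, Heidi, Liam, Pia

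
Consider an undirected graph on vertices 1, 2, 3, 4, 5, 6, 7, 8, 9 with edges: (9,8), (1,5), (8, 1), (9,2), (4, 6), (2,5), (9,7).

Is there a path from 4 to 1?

No

Explore from 4.
Distance 1: reach 6.
The search is exhausted without reaching 1; it lies in a different component.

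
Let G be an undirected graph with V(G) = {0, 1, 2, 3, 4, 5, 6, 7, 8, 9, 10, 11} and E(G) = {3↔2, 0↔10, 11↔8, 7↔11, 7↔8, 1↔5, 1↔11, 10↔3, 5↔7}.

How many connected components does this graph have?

5

From 0: component {0, 2, 3, 10}.
From 1: component {1, 5, 7, 8, 11}.
From 4: component {4}.
From 6: component {6}.
From 9: component {9}.
That's 5 components.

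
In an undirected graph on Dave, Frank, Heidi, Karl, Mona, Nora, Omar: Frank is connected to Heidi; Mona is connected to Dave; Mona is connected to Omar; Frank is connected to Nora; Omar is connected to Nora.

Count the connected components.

From Dave: component {Dave, Frank, Heidi, Mona, Nora, Omar}.
From Karl: component {Karl}.
That's 2 components.

2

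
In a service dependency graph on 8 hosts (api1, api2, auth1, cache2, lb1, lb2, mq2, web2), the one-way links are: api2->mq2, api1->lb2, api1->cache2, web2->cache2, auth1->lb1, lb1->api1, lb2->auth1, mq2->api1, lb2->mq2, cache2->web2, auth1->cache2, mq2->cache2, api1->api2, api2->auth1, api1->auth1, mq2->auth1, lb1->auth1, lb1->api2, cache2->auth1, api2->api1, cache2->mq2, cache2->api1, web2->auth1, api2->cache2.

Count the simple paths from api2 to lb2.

15

api2→api1→lb2
api2→auth1→cache2→api1→lb2
api2→auth1→cache2→mq2→api1→lb2
api2→auth1→lb1→api1→lb2
api2→cache2→api1→lb2
api2→cache2→auth1→lb1→api1→lb2
api2→cache2→mq2→api1→lb2
api2→cache2→mq2→auth1→lb1→api1→lb2
api2→cache2→web2→auth1→lb1→api1→lb2
api2→mq2→api1→lb2
api2→mq2→auth1→cache2→api1→lb2
api2→mq2→auth1→lb1→api1→lb2
api2→mq2→cache2→api1→lb2
api2→mq2→cache2→auth1→lb1→api1→lb2
api2→mq2→cache2→web2→auth1→lb1→api1→lb2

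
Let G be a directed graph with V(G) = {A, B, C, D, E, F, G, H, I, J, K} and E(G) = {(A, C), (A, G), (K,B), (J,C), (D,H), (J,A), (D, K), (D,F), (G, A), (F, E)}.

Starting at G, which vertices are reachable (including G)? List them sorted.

A, C, G

Start at G.
Its neighbours: A.
Then their neighbours: C.
Nothing further is reachable.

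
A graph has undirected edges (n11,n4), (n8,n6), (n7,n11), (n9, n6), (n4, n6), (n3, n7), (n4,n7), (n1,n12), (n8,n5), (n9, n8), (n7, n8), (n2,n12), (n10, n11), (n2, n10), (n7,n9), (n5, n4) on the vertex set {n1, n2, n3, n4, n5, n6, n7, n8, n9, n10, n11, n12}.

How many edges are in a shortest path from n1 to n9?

Distance 0: n1.
Distance 1: n12.
Distance 2: n2.
Distance 3: n10.
Distance 4: n11.
Distance 5: n4, n7.
Distance 6: n3, n5, n6, n8, n9 — contains n9.

6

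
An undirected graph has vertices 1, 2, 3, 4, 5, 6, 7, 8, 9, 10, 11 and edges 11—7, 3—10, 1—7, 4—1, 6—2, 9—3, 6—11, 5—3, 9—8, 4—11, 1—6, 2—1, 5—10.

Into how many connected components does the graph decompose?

2

From 1: component {1, 2, 4, 6, 7, 11}.
From 3: component {3, 5, 8, 9, 10}.
That's 2 components.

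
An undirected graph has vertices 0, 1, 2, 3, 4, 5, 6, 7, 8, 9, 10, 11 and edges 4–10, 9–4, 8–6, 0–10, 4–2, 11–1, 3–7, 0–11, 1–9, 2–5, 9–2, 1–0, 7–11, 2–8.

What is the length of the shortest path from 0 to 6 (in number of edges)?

5

Distance 0: 0.
Distance 1: 1, 10, 11.
Distance 2: 4, 7, 9.
Distance 3: 2, 3.
Distance 4: 5, 8.
Distance 5: 6 — contains 6.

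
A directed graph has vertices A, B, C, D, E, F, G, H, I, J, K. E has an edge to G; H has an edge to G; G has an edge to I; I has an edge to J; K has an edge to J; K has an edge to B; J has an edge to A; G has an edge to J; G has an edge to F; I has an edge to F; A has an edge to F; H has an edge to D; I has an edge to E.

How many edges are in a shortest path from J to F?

Distance 0: J.
Distance 1: A.
Distance 2: F — contains F.

2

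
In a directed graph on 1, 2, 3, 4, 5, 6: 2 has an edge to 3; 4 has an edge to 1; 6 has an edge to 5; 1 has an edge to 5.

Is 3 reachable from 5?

5 has no outgoing edges, so nothing is reachable from it.

No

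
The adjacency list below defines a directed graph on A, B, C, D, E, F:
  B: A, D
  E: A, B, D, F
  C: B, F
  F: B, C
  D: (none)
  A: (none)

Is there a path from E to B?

Yes

Explore from E.
Distance 1: reach A, B, D, F.
Found B.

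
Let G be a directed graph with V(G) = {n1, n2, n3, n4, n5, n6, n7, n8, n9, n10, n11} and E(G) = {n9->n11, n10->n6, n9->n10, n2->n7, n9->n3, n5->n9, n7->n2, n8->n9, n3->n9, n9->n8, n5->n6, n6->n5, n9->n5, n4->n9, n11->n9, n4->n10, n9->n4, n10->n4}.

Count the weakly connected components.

3

From n1: component {n1}.
From n2: component {n2, n7}.
From n3: component {n3, n4, n5, n6, n8, n9, n10, n11}.
That's 3 components.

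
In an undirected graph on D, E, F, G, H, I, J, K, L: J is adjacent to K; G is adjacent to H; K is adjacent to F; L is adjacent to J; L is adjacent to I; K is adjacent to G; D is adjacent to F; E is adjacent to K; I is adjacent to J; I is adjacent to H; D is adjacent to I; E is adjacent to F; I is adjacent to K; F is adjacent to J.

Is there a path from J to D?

Explore from J.
Distance 1: reach F, I, K, L.
Distance 2: reach D, E, G, H.
Found D.

Yes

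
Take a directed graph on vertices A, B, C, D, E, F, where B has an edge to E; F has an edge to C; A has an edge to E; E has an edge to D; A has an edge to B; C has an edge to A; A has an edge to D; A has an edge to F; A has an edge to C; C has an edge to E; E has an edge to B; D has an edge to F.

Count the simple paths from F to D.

F→C→A→B→E→D
F→C→A→D
F→C→A→E→D
F→C→E→D

4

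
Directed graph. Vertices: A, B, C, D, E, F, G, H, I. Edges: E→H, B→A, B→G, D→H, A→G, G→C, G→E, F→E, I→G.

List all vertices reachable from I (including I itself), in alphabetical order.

Start at I.
Its neighbours: G.
Then their neighbours: C, E.
Then next layer: H.
Nothing further is reachable.

C, E, G, H, I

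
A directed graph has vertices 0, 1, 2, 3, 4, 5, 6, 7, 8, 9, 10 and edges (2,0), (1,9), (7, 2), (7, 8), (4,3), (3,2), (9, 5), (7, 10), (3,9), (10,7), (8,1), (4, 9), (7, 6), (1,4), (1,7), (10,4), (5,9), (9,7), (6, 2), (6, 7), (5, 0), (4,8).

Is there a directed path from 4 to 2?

Explore from 4.
Distance 1: reach 3, 8, 9.
Distance 2: reach 1, 2, 5, 7.
Found 2.

Yes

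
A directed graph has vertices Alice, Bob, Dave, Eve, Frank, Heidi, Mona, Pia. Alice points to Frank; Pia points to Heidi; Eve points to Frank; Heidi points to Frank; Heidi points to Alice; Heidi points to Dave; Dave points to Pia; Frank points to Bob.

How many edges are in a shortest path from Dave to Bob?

Distance 0: Dave.
Distance 1: Pia.
Distance 2: Heidi.
Distance 3: Alice, Frank.
Distance 4: Bob — contains Bob.

4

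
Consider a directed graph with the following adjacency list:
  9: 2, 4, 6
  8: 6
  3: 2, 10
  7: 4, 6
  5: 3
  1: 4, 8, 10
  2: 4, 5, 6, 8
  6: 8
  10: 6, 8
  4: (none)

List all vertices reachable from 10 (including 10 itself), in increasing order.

Start at 10.
Its neighbours: 6, 8.
Nothing further is reachable.

6, 8, 10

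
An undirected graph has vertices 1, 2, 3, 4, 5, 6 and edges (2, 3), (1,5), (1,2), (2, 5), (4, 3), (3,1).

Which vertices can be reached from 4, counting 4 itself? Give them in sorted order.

Start at 4.
Its neighbours: 3.
Then their neighbours: 1, 2.
Then next layer: 5.
Nothing further is reachable.

1, 2, 3, 4, 5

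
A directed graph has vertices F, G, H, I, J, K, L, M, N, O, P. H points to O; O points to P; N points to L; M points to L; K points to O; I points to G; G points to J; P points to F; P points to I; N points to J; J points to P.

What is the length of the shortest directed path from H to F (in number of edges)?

3

Distance 0: H.
Distance 1: O.
Distance 2: P.
Distance 3: F, I — contains F.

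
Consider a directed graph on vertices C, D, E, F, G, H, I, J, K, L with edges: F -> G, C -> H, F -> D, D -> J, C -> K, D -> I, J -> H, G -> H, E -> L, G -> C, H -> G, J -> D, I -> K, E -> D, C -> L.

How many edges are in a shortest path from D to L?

Distance 0: D.
Distance 1: I, J.
Distance 2: H, K.
Distance 3: G.
Distance 4: C.
Distance 5: L — contains L.

5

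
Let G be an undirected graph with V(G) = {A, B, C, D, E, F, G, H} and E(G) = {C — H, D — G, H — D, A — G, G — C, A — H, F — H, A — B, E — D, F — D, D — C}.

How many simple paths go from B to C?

9

B–A–G–C
B–A–G–D–C
B–A–G–D–F–H–C
B–A–G–D–H–C
B–A–H–C
B–A–H–D–C
B–A–H–D–G–C
B–A–H–F–D–C
B–A–H–F–D–G–C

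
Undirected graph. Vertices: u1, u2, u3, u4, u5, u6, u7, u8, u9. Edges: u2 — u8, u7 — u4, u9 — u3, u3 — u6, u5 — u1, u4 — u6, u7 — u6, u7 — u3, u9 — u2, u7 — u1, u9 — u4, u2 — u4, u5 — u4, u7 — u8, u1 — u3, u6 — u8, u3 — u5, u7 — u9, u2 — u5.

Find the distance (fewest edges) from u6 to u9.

Distance 0: u6.
Distance 1: u3, u4, u7, u8.
Distance 2: u1, u2, u5, u9 — contains u9.

2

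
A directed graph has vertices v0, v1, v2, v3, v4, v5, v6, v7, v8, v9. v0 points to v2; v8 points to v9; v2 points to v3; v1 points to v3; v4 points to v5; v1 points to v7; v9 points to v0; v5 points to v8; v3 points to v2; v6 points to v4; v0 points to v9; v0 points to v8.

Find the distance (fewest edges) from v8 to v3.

4

Distance 0: v8.
Distance 1: v9.
Distance 2: v0.
Distance 3: v2.
Distance 4: v3 — contains v3.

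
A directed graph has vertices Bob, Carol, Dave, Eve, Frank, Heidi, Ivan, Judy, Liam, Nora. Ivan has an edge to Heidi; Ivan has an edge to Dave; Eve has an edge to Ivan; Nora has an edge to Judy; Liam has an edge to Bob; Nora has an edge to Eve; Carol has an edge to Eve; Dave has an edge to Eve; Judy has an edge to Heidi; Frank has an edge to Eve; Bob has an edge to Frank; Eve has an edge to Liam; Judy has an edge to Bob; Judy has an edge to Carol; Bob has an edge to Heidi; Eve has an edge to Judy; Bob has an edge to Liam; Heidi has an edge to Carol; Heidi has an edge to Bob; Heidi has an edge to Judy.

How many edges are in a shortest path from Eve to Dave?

Distance 0: Eve.
Distance 1: Ivan, Judy, Liam.
Distance 2: Bob, Carol, Dave, Heidi — contains Dave.

2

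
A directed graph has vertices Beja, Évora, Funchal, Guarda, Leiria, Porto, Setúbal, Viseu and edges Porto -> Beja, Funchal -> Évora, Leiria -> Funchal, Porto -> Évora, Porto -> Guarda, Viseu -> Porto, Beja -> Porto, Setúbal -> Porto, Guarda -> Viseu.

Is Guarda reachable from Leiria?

Explore from Leiria.
Distance 1: reach Funchal.
Distance 2: reach Évora.
The search from Leiria is exhausted; no directed path reaches Guarda.

No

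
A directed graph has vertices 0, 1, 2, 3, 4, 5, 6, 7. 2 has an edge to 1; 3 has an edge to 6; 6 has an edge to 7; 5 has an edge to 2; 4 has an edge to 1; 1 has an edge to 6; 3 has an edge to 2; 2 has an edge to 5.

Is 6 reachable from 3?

Yes

Explore from 3.
Distance 1: reach 2, 6.
Found 6.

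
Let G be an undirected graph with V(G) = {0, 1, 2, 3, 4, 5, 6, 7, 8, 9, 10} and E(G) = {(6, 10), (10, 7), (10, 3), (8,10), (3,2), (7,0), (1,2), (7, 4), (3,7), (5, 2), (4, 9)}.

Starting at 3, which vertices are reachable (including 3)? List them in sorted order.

Start at 3.
Its neighbours: 2, 7, 10.
Then their neighbours: 0, 1, 4, 5, 6, 8.
Then next layer: 9.
Every vertex is now reached.

0, 1, 2, 3, 4, 5, 6, 7, 8, 9, 10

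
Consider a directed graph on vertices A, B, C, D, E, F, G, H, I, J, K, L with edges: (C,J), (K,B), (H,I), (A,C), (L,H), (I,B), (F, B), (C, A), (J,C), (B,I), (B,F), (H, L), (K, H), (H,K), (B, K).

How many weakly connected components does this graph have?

5

From A: component {A, C, J}.
From B: component {B, F, H, I, K, L}.
From D: component {D}.
From E: component {E}.
From G: component {G}.
That's 5 components.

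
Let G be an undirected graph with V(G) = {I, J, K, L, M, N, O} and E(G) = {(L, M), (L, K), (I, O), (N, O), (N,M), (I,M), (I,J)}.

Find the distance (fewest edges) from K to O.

Distance 0: K.
Distance 1: L.
Distance 2: M.
Distance 3: I, N.
Distance 4: J, O — contains O.

4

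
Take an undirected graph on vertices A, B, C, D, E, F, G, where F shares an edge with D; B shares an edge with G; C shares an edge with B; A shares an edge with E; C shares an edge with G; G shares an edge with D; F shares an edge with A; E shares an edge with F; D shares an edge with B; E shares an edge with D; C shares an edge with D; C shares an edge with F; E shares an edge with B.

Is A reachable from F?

Explore from F.
Distance 1: reach A, C, D, E.
Found A.

Yes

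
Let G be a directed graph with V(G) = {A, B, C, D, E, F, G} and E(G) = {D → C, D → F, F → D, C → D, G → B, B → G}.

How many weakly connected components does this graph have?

4

From A: component {A}.
From B: component {B, G}.
From C: component {C, D, F}.
From E: component {E}.
That's 4 components.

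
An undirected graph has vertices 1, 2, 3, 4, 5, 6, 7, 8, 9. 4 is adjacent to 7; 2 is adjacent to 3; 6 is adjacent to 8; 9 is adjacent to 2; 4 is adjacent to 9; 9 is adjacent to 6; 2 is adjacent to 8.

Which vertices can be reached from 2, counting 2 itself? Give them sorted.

Start at 2.
Its neighbours: 3, 8, 9.
Then their neighbours: 4, 6.
Then next layer: 7.
Nothing further is reachable.

2, 3, 4, 6, 7, 8, 9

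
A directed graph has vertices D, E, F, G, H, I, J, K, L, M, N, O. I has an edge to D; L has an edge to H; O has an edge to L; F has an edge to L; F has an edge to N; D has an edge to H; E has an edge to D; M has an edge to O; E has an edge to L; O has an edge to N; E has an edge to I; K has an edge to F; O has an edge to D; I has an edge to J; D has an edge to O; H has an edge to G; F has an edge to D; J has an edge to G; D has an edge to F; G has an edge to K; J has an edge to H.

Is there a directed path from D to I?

Explore from D.
Distance 1: reach F, H, O.
Distance 2: reach G, L, N.
Distance 3: reach K.
The search from D is exhausted; no directed path reaches I.

No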